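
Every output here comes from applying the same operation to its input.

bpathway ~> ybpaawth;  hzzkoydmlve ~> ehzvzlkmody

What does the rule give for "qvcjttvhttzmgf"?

fqvgcmjzttttvh

In each case the input is transformed by: swap the first and last characters, then take characters alternately from the front and the back (1st, last, 2nd, 2nd-last, ...).
Working it through for "qvcjttvhttzmgf": intermediate "fvcjttvhttzmgq", final "fqvgcmjzttttvh".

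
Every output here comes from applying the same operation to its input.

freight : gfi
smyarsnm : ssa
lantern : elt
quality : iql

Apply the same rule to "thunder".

The rule is to move the last 3 characters to the front (rotate right by 3), then keep one character in every 3, starting at position 1 (positions 1st, 4th, 7th, ...).
On "thunder": the first step gives "derthun", and the second then gives "dtn".

dtn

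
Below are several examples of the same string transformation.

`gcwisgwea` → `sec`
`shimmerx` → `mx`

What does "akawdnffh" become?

dfk

What's happening: move the first 2 characters to the end (rotate left by 2), then keep one character in every 3, starting at position 3 (positions 3rd, 6th, 9th, ...).
For "akawdnffh" the result is "dfk".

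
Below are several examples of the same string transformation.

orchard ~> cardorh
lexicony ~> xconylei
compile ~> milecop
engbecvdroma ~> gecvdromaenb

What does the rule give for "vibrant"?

In each case the input is transformed by: move the first 3 characters to the end (rotate left by 3), then swap the first and last characters.
For "vibrant" the result is "bantvir".

bantvir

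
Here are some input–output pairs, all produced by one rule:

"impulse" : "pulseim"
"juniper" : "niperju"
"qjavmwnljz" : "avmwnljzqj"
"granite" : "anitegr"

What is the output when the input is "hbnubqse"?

nubqsehb

The rule is to move the first 2 characters to the end (rotate left by 2).
"hbnubqse" → "nubqsehb".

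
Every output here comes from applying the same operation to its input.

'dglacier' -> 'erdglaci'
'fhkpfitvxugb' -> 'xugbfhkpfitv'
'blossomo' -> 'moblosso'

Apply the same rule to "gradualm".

The transformation: swap the front and back halves of the string, then move the first 2 characters to the end (rotate left by 2).
Working it through for "gradualm": intermediate "ualmgrad", final "lmgradua".

lmgradua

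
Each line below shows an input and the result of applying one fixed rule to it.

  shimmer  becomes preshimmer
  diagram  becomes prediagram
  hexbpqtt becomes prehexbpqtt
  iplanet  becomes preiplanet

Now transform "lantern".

prelantern

Each output is the input with this applied: prepend "pre".
On "lantern" that produces "prelantern".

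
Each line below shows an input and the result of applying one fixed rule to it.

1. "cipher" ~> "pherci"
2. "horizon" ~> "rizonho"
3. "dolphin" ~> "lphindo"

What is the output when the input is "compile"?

mpileco

Looking at the pairs, the operation is to move the first 2 characters to the end (rotate left by 2).
Applying that to "compile" gives "mpileco".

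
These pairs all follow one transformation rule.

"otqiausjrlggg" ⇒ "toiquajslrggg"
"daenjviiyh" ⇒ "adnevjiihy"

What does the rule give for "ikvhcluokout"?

kihvlcouoktu

The pattern: swap each adjacent pair of characters (1↔2, 3↔4, ...).
So "ikvhcluokout" becomes "kihvlcouoktu".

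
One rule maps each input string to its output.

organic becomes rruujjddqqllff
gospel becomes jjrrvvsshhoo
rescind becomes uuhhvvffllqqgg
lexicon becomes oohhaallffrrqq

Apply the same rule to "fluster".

iiooxxvvwwhhuu

The rule is to shift every letter 3 places forward in the alphabet (wrapping around), then double every character.
Starting from "fluster": after the first operation, "ioxvwhu"; after the second, "iiooxxvvwwhhuu".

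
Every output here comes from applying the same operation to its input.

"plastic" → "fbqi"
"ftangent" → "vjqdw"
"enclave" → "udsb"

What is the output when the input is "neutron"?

dukj

In each case the input is transformed by: delete the last 3 characters, then shift every letter 10 places backward in the alphabet (wrapping around).
For "neutron" the result is "dukj".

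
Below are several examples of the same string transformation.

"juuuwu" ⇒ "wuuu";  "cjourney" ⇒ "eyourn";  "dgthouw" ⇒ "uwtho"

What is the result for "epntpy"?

pynt

Each output is the input with this applied: delete the first 2 characters, then move the last 2 characters to the front (rotate right by 2).
For "epntpy" the result is "pynt".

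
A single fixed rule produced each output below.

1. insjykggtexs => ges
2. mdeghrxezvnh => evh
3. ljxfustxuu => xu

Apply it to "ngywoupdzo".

What's happening: keep every other character starting from the second (positions 2nd, 4th, 6th, ...), then delete the first 3 characters.
For "ngywoupdzo", step one produces "gwudo"; step two turns that into "do".
(Check on "insjykggtexs": → "njkges" → "ges" ✓)

do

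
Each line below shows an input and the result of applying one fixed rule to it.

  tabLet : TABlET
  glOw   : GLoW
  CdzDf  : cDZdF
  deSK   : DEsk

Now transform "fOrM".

FoRm

Each output is the input with this applied: flip the case of every letter.
"fOrM" → "FoRm".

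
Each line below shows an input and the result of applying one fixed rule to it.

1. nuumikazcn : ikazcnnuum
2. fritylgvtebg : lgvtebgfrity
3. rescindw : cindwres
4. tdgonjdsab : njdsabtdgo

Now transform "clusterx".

sterxclu

Rule — swap the front and back halves of the string, then move the last character to the front.
"clusterx" → "terxclus" → "sterxclu".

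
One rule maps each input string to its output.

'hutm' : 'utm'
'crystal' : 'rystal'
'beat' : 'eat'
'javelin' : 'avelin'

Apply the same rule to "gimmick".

Each output is the input with this applied: delete the first character.
So "gimmick" becomes "immick".

immick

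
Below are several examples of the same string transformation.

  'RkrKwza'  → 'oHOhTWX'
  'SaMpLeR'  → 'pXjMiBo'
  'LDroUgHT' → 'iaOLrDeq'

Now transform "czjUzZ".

ZWGrWw

Looking at the pairs, the operation is to shift every letter 3 places backward in the alphabet (wrapping around), then flip the case of every letter.
For "czjUzZ", step one produces "zwgRwW"; step two turns that into "ZWGrWw".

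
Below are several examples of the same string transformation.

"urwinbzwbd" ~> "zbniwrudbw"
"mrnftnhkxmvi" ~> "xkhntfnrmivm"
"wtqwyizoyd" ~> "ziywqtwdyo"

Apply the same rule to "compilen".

Each output is the input with this applied: move the last 3 characters to the front (rotate right by 3), then reverse the string.
"compilen" → "lencompi" → "ipmocnel".
(Check on "wtqwyizoyd": → "oydwtqwyiz" → "ziywqtwdyo" ✓)

ipmocnel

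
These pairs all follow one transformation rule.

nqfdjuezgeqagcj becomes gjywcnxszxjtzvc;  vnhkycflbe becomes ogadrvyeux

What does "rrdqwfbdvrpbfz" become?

In each case the input is transformed by: shift every letter 7 places backward in the alphabet (wrapping around).
Doing the same to "rrdqwfbdvrpbfz": "kkwjpyuwokiuys".

kkwjpyuwokiuys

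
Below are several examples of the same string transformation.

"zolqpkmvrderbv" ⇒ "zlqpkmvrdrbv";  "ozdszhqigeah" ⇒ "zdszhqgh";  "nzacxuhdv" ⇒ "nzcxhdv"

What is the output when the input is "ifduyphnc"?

The transformation: remove every vowel.
On "ifduyphnc" that produces "fdyphnc".

fdyphnc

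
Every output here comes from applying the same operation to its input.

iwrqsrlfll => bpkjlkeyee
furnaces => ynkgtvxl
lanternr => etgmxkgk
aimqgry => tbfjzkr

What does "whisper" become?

pablixk

The transformation: shift every letter 7 places backward in the alphabet (wrapping around).
For "whisper" the result is "pablixk".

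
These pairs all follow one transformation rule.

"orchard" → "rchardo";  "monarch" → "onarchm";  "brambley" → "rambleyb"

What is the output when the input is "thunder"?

The transformation: move the first character to the end.
So "thunder" becomes "hundert".

hundert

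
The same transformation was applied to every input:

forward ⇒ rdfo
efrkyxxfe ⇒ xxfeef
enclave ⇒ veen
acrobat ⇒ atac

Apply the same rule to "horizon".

Each output is the input with this applied: move the first 2 characters to the end (rotate left by 2), then delete the first 3 characters.
Applying both steps to "horizon": "rizonho", then "onho".
(Check on "acrobat": → "robatac" → "atac" ✓)

onho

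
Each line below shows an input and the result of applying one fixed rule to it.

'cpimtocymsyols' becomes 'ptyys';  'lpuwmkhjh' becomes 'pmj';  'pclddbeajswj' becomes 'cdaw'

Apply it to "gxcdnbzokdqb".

xnoq

Looking at the pairs, the operation is to keep one character in every 3, starting at position 2 (positions 2nd, 5th, 8th, ...).
Doing the same to "gxcdnbzokdqb": "xnoq".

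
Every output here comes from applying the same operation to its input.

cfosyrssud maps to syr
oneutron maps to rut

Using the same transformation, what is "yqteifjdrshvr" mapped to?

Each output is the input with this applied: take characters alternately from the front and the back (1st, last, 2nd, 2nd-last, ...), then keep only the last 3 characters.
"yqteifjdrshvr" → "yrqvthesirfdj" → "fdj".

fdj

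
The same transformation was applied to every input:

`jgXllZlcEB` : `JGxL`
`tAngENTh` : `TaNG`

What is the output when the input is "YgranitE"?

yGRA

In each case the input is transformed by: flip the case of every letter, then keep only the first 4 characters.
Working it through for "YgranitE": intermediate "yGRANITe", final "yGRA".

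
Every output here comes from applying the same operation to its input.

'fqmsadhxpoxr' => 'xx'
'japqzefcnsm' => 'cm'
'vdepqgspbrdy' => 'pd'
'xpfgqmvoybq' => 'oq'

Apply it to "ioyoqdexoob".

Rule — keep one character in every 3, starting at position 2 (positions 2nd, 5th, 8th, ...), then delete the first 2 characters.
For "ioyoqdexoob", step one produces "oqxb"; step two turns that into "xb".

xb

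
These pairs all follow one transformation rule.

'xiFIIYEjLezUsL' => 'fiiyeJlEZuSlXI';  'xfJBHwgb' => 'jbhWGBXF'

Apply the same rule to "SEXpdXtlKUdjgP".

The rule is to move the first 2 characters to the end (rotate left by 2), then flip the case of every letter.
Working it through for "SEXpdXtlKUdjgP": intermediate "XpdXtlKUdjgPSE", final "xPDxTLkuDJGpse".

xPDxTLkuDJGpse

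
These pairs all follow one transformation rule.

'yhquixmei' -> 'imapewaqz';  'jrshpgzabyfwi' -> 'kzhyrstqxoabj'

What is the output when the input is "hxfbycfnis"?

Rule — move the first 2 characters to the end (rotate left by 2), then shift every letter 8 places backward in the alphabet (wrapping around).
Working it through for "hxfbycfnis": intermediate "fbycfnishx", final "xtquxfakzp".
(Check on "jrshpgzabyfwi": → "shpgzabyfwijr" → "kzhyrstqxoabj" ✓)

xtquxfakzp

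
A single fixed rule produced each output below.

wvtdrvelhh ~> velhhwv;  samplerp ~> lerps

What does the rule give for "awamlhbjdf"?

hbjdfaw

Looking at the pairs, the operation is to swap the front and back halves of the string, then delete the last 3 characters.
Applying both steps to "awamlhbjdf": "hbjdfawaml", then "hbjdfaw".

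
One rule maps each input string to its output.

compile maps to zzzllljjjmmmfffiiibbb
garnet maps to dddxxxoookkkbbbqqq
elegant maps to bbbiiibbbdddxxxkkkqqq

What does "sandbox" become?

The rule is to shift every letter 3 places backward in the alphabet (wrapping around), then repeat every character 3 times.
For "sandbox", step one produces "pxkaylu"; step two turns that into "pppxxxkkkaaayyyllluuu".

pppxxxkkkaaayyyllluuu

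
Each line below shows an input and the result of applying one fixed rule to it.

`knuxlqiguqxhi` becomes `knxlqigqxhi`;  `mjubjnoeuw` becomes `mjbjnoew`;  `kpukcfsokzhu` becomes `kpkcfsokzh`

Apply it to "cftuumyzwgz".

Rule — remove every "u".
So "cftuumyzwgz" becomes "cftmyzwgz".

cftmyzwgz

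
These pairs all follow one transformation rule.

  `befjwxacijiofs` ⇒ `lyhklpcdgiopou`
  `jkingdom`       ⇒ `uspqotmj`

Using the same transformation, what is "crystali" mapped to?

Rule — move the last 2 characters to the front (rotate right by 2), then shift every letter 6 places forward in the alphabet (wrapping around).
Working it through for "crystali": intermediate "licrysta", final "roixeyzg".

roixeyzg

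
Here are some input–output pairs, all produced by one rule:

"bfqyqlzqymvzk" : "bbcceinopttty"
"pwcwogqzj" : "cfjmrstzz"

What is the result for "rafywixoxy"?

aabbdilruz

Looking at the pairs, the operation is to shift every letter 3 places forward in the alphabet (wrapping around), then sort the characters into alphabetical order.
On "rafywixoxy": the first step gives "udibzlarab", and the second then gives "aabbdilruz".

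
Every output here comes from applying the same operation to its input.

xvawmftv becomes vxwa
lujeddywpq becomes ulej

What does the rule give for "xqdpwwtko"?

The transformation: swap each adjacent pair of characters (1↔2, 3↔4, ...), then keep only the first 4 characters.
Applying both steps to "xqdpwwtko": "qxpdwwkto", then "qxpd".

qxpd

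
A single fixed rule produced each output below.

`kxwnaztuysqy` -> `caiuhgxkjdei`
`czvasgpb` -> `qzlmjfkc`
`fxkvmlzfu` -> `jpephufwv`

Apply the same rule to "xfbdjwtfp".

Each output is the input with this applied: move the last 3 characters to the front (rotate right by 3), then shift every letter 10 places forward in the alphabet (wrapping around).
So "xfbdjwtfp" becomes "dpzhplntg".

dpzhplntg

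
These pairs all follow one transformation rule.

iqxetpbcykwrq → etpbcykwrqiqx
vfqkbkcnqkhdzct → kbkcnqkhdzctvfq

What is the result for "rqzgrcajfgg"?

grcajfggrqz

Rule — move the first 3 characters to the end (rotate left by 3).
For "rqzgrcajfgg" the result is "grcajfggrqz".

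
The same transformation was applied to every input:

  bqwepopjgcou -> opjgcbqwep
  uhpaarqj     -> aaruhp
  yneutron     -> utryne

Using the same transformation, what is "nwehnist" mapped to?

hninwe

The rule is to delete the last 2 characters, then swap the front and back halves of the string.
On "nwehnist": the first step gives "nwehni", and the second then gives "hninwe".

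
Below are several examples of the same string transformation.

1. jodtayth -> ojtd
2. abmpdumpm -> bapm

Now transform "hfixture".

What's happening: swap each adjacent pair of characters (1↔2, 3↔4, ...), then keep only the first 4 characters.
Working it through for "hfixture": intermediate "fhxiuter", final "fhxi".

fhxi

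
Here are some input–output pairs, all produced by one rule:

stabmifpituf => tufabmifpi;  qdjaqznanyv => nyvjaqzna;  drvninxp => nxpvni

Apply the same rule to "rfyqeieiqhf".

qhfyqeiei

Looking at the pairs, the operation is to delete the first 2 characters, then move the last 3 characters to the front (rotate right by 3).
On "rfyqeieiqhf": the first step gives "yqeieiqhf", and the second then gives "qhfyqeiei".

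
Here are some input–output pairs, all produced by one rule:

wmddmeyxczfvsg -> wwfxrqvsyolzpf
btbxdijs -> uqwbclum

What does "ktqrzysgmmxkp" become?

jksrlzffqdidm

Looking at the pairs, the operation is to move the first 2 characters to the end (rotate left by 2), then shift every letter 7 places backward in the alphabet (wrapping around).
On "ktqrzysgmmxkp": the first step gives "qrzysgmmxkpkt", and the second then gives "jksrlzffqdidm".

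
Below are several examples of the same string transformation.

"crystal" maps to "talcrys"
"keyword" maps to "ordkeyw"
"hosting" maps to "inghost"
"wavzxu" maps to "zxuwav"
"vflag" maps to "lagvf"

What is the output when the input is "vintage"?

The transformation: move the last 3 characters to the front (rotate right by 3).
Applying that to "vintage" gives "agevint".

agevint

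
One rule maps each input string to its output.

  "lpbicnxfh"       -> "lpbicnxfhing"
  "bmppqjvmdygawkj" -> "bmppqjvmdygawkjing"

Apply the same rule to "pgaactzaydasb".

pgaactzaydasbing

Looking at the pairs, the operation is to append "ing".
Applying that to "pgaactzaydasb" gives "pgaactzaydasbing".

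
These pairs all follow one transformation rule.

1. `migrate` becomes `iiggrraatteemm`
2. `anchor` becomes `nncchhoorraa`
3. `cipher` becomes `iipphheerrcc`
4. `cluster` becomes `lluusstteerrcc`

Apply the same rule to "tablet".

Looking at the pairs, the operation is to double every character, then move the first 2 characters to the end (rotate left by 2).
Applying both steps to "tablet": "ttaabblleett", then "aabblleetttt".

aabblleetttt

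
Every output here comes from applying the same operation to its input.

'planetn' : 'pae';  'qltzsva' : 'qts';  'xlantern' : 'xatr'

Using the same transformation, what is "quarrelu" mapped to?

qarl

Each output is the input with this applied: move the last character to the front, then keep every other character starting from the second (positions 2nd, 4th, 6th, ...).
Doing the same to "quarrelu": "qarl".
(Check on "xlantern": → "nxlanter" → "xatr" ✓)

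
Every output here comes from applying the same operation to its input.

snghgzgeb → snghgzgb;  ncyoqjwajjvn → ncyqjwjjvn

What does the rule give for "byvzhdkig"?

byvzhdkg

Rule — remove every vowel.
On "byvzhdkig" that produces "byvzhdkg".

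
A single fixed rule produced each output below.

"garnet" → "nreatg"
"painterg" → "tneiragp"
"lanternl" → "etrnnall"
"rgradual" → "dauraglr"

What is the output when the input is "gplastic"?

satlipcg

Each output is the input with this applied: swap the front and back halves of the string, then take characters alternately from the front and the back (1st, last, 2nd, 2nd-last, ...).
Starting from "gplastic": after the first operation, "sticgpla"; after the second, "satlipcg".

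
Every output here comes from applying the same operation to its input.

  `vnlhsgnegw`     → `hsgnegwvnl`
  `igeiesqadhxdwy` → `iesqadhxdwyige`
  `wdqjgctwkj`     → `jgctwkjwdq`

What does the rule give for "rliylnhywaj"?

ylnhywajrli

Rule — move the first 3 characters to the end (rotate left by 3).
So "rliylnhywaj" becomes "ylnhywajrli".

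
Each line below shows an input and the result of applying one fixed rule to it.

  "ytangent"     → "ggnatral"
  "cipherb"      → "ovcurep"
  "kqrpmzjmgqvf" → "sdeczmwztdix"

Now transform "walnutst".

Looking at the pairs, the operation is to swap the first and last characters, then shift every letter 13 places forward in the alphabet (wrapping around) — i.e. ROT13.
"walnutst" → "talnutsw" → "gnyahgfj".

gnyahgfj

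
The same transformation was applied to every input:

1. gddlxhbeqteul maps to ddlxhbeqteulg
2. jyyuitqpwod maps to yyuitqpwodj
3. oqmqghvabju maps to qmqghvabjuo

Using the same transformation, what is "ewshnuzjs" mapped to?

wshnuzjse

Each output is the input with this applied: move the first character to the end.
On "ewshnuzjs" that produces "wshnuzjse".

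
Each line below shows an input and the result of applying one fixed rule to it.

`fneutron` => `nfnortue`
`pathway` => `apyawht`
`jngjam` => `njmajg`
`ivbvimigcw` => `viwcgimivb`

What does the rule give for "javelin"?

ajnilev

Looking at the pairs, the operation is to move the first 2 characters to the end (rotate left by 2), then reverse the string.
For "javelin", step one produces "velinja"; step two turns that into "ajnilev".
(Check on "fneutron": → "eutronfn" → "nfnortue" ✓)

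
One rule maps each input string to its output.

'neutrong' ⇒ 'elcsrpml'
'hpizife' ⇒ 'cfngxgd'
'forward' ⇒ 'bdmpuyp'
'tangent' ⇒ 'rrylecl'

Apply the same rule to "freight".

rdpcgef

In each case the input is transformed by: shift every letter 2 places backward in the alphabet (wrapping around), then move the last character to the front.
Starting from "freight": after the first operation, "dpcgefr"; after the second, "rdpcgef".
(Check on "neutrong": → "lcsrpmle" → "elcsrpml" ✓)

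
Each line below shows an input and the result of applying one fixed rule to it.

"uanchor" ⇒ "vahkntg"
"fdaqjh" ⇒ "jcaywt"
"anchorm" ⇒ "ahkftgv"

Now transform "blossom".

Rule — shift every letter 7 places backward in the alphabet (wrapping around), then move the first 3 characters to the end (rotate left by 3).
"blossom" → "uehllhf" → "llhfueh".

llhfueh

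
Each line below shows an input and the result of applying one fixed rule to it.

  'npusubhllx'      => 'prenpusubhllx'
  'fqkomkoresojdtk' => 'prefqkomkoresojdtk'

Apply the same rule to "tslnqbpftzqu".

The transformation: prepend "pre".
Applying that to "tslnqbpftzqu" gives "pretslnqbpftzqu".

pretslnqbpftzqu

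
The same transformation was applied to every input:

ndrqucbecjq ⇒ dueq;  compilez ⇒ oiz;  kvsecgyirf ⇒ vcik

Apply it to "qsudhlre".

she

The rule is to move the first character to the end, then keep one character in every 3, starting at position 1 (positions 1st, 4th, 7th, ...).
"qsudhlre" → "she".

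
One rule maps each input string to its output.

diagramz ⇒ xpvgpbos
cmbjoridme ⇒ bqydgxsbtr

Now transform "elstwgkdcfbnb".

ahilvzsruqcqt

The rule is to move the first character to the end, then shift every letter 11 places backward in the alphabet (wrapping around).
For "elstwgkdcfbnb" the result is "ahilvzsruqcqt".
(Check on "cmbjoridme": → "mbjoridmec" → "bqydgxsbtr" ✓)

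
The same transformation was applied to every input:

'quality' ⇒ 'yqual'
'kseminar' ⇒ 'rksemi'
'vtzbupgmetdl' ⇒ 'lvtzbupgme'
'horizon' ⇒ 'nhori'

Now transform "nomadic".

cnoma

Each output is the input with this applied: move the last character to the front, then delete the last 2 characters.
Starting from "nomadic": after the first operation, "cnomadi"; after the second, "cnoma".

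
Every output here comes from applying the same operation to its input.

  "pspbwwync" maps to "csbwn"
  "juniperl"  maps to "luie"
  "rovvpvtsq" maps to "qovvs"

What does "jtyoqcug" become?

gtoc

Rule — move the last character to the front, then keep every other character starting from the first (positions 1st, 3rd, 5th, ...).
For "jtyoqcug", step one produces "gjtyoqcu"; step two turns that into "gtoc".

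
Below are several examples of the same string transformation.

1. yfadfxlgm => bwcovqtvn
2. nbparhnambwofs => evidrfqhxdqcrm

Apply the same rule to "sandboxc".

Each output is the input with this applied: shift every letter 10 places backward in the alphabet (wrapping around), then move the last 3 characters to the front (rotate right by 3).
Working it through for "sandboxc": intermediate "iqdtrens", final "ensiqdtr".

ensiqdtr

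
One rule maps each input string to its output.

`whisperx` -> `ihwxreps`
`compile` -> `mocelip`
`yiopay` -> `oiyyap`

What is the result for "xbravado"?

rbxodava

In each case the input is transformed by: move the first 3 characters to the end (rotate left by 3), then reverse the string.
Applying both steps to "xbravado": "avadoxbr", then "rbxodava".
(Check on "compile": → "pilecom" → "mocelip" ✓)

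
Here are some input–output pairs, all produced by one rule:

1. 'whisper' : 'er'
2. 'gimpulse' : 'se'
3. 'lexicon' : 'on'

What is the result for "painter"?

er

The rule is to keep only the last 2 characters.
So "painter" becomes "er".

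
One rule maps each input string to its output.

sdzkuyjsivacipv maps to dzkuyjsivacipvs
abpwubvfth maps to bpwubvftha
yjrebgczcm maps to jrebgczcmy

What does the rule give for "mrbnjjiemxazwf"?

The transformation: move the first character to the end.
Doing the same to "mrbnjjiemxazwf": "rbnjjiemxazwfm".

rbnjjiemxazwfm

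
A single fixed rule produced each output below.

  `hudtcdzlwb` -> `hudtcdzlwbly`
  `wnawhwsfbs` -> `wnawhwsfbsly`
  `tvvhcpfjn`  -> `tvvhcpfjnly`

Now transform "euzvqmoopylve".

The pattern: append "ly".
Doing the same to "euzvqmoopylve": "euzvqmoopylvely".

euzvqmoopylvely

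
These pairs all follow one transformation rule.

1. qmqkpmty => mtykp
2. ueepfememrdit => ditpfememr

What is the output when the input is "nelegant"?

anteg

What's happening: delete the first 3 characters, then move the last 3 characters to the front (rotate right by 3).
Applying both steps to "nelegant": "egant", then "anteg".
(Check on "ueepfememrdit": → "pfememrdit" → "ditpfememr" ✓)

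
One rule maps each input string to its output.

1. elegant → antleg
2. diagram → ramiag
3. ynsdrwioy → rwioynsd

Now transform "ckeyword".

Rule — delete the first character, then move the first 3 characters to the end (rotate left by 3).
Working it through for "ckeyword": intermediate "keyword", final "wordkey".
(Check on "ynsdrwioy": → "nsdrwioy" → "rwioynsd" ✓)

wordkey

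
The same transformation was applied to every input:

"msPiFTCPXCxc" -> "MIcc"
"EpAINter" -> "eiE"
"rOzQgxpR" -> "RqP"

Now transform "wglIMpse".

What's happening: keep one character in every 3, starting at position 1 (positions 1st, 4th, 7th, ...), then flip the case of every letter.
On "wglIMpse": the first step gives "wIs", and the second then gives "WiS".

WiS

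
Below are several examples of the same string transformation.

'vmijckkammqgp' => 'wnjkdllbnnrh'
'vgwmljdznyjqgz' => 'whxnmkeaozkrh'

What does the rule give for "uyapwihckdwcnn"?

What's happening: delete the last character, then shift every letter 1 place forward in the alphabet (wrapping around).
Starting from "uyapwihckdwcnn": after the first operation, "uyapwihckdwcn"; after the second, "vzbqxjidlexdo".

vzbqxjidlexdo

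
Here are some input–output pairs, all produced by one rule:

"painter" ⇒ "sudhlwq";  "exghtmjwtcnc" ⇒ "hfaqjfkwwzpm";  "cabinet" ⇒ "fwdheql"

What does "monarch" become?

pkrfqud

Each output is the input with this applied: take characters alternately from the front and the back (1st, last, 2nd, 2nd-last, ...), then shift every letter 3 places forward in the alphabet (wrapping around).
For "monarch" the result is "pkrfqud".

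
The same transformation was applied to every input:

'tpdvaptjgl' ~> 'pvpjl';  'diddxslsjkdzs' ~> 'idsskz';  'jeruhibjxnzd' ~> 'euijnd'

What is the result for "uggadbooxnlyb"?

gabony

Looking at the pairs, the operation is to keep every other character starting from the second (positions 2nd, 4th, 6th, ...).
On "uggadbooxnlyb" that produces "gabony".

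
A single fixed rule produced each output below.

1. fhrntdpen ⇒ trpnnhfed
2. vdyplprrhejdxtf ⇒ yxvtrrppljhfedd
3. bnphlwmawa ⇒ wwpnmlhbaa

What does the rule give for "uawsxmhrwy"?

What's happening: sort the characters into reverse alphabetical order.
"uawsxmhrwy" → "yxwwusrmha".

yxwwusrmha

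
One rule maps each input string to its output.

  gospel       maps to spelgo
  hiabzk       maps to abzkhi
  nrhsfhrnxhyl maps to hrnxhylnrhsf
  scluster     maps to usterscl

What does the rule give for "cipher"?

pherci

Each output is the input with this applied: swap the front and back halves of the string, then move the last character to the front.
On "cipher": the first step gives "hercip", and the second then gives "pherci".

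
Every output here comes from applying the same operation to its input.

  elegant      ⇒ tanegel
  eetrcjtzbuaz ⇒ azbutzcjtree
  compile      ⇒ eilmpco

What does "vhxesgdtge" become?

Looking at the pairs, the operation is to swap each adjacent pair of characters (1↔2, 3↔4, ...), then reverse the string.
"vhxesgdtge" → "hvexgstdeg" → "gedtsgxevh".
(Check on "elegant": → "legenat" → "tanegel" ✓)

gedtsgxevh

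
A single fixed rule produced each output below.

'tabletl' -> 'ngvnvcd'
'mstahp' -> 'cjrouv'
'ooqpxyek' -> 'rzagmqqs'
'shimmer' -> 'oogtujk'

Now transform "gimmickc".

What's happening: shift every letter 2 places forward in the alphabet (wrapping around), then move the first 3 characters to the end (rotate left by 3).
"gimmickc" → "ikookeme" → "okemeiko".

okemeiko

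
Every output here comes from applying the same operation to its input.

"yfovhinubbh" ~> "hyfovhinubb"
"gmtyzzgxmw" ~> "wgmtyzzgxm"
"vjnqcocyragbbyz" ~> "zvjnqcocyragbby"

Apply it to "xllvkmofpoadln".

Rule — move the last character to the front.
On "xllvkmofpoadln" that produces "nxllvkmofpoadl".

nxllvkmofpoadl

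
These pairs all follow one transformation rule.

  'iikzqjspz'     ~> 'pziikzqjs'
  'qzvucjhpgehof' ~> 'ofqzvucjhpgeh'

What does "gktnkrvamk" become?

What's happening: move the last 2 characters to the front (rotate right by 2).
Doing the same to "gktnkrvamk": "mkgktnkrva".

mkgktnkrva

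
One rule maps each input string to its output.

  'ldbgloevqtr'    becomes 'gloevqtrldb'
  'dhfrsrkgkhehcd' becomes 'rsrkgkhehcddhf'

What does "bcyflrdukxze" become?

In each case the input is transformed by: move the first 3 characters to the end (rotate left by 3).
"bcyflrdukxze" → "flrdukxzebcy".

flrdukxzebcy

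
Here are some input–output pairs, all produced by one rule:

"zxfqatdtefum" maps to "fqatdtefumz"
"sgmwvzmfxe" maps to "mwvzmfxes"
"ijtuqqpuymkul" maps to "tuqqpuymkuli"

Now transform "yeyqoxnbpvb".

Each output is the input with this applied: move the first character to the end, then delete the first character.
On "yeyqoxnbpvb" that produces "yqoxnbpvby".

yqoxnbpvby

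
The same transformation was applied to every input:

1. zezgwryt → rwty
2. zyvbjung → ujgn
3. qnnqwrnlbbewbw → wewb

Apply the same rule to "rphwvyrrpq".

Each output is the input with this applied: swap each adjacent pair of characters (1↔2, 3↔4, ...), then keep only the last 4 characters.
On "rphwvyrrpq": the first step gives "prwhyvrrqp", and the second then gives "rrqp".

rrqp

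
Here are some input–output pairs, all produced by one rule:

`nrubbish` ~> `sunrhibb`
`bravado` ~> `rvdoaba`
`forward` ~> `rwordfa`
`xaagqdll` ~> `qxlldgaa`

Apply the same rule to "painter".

The transformation: sort the characters into reverse alphabetical order, then swap each adjacent pair of characters (1↔2, 3↔4, ...).
For "painter", step one produces "trpniea"; step two turns that into "rtnpeia".

rtnpeia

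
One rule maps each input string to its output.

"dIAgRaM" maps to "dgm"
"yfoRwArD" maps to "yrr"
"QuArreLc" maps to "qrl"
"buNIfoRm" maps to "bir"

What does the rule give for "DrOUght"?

dut

The rule is to keep one character in every 3, starting at position 1 (positions 1st, 4th, 7th, ...), then convert every letter to lowercase.
"DrOUght" → "DUt" → "dut".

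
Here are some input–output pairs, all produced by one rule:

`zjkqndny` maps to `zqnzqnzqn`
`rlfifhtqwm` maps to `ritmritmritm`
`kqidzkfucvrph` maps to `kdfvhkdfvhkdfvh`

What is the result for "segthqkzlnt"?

Looking at the pairs, the operation is to keep one character in every 3, starting at position 1 (positions 1st, 4th, 7th, ...), then write the whole string 3 times in a row.
For "segthqkzlnt", step one produces "stkn"; step two turns that into "stknstknstkn".
(Check on "kqidzkfucvrph": → "kdfvh" → "kdfvhkdfvhkdfvh" ✓)

stknstknstkn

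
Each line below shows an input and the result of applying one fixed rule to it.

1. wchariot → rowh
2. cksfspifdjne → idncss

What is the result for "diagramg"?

Rule — keep every other character starting from the first (positions 1st, 3rd, 5th, ...), then swap the front and back halves of the string.
So "diagramg" becomes "rmda".

rmda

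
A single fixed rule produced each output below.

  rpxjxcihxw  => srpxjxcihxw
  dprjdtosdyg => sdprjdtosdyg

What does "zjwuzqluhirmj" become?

szjwuzqluhirmj

The rule is to prepend "s".
"zjwuzqluhirmj" → "szjwuzqluhirmj".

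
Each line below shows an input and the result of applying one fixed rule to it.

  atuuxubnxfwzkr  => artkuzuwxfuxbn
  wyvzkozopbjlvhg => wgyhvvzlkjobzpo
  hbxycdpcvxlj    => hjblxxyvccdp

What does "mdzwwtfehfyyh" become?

What's happening: take characters alternately from the front and the back (1st, last, 2nd, 2nd-last, ...).
On "mdzwwtfehfyyh" that produces "mhdyzywfwhtef".

mhdyzywfwhtef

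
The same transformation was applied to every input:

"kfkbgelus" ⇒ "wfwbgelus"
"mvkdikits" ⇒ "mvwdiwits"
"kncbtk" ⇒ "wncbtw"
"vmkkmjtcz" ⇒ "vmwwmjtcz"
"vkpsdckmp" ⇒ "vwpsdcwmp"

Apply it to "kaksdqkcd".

wawsdqwcd

In each case the input is transformed by: replace every "k" with "w".
On "kaksdqkcd" that produces "wawsdqwcd".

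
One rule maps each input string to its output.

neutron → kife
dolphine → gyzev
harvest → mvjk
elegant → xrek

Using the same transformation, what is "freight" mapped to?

What's happening: shift every letter 9 places backward in the alphabet (wrapping around), then delete the first 3 characters.
Applying both steps to "freight": "wivzxyk", then "zxyk".

zxyk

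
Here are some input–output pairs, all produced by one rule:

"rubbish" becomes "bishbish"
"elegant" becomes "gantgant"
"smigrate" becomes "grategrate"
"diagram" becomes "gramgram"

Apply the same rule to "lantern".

terntern

The rule is to delete the first 3 characters, then write the whole string twice.
For "lantern" the result is "terntern".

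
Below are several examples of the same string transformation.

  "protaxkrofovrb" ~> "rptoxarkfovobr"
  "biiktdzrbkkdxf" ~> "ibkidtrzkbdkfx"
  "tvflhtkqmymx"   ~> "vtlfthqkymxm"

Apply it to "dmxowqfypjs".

mdoxqwyfjps

Rule — swap each adjacent pair of characters (1↔2, 3↔4, ...).
"dmxowqfypjs" → "mdoxqwyfjps".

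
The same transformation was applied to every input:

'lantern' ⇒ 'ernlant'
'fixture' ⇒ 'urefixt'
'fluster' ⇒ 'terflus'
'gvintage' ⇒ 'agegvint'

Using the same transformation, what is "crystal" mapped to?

talcrys

Each output is the input with this applied: move the last 3 characters to the front (rotate right by 3).
Doing the same to "crystal": "talcrys".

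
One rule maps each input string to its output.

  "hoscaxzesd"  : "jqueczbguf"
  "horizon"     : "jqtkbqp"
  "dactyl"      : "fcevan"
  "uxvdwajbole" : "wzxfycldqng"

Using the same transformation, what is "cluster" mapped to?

In each case the input is transformed by: shift every letter 2 places forward in the alphabet (wrapping around).
"cluster" → "enwuvgt".

enwuvgt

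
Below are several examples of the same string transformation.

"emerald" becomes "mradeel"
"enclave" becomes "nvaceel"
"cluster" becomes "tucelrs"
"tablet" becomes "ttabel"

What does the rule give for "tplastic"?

Looking at the pairs, the operation is to sort the characters into alphabetical order, then move the last 2 characters to the front (rotate right by 2).
Starting from "tplastic": after the first operation, "acilpstt"; after the second, "ttacilps".

ttacilps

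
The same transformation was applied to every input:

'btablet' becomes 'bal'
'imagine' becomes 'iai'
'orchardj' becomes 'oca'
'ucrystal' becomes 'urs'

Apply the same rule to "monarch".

The pattern: delete the last 2 characters, then keep every other character starting from the first (positions 1st, 3rd, 5th, ...).
For "monarch", step one produces "monar"; step two turns that into "mnr".

mnr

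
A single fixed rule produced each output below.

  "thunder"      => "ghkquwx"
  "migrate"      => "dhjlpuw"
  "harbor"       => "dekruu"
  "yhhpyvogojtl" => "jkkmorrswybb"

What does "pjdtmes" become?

The rule is to sort the characters into alphabetical order, then shift every letter 3 places forward in the alphabet (wrapping around).
On "pjdtmes": the first step gives "dejmpst", and the second then gives "ghmpsvw".

ghmpsvw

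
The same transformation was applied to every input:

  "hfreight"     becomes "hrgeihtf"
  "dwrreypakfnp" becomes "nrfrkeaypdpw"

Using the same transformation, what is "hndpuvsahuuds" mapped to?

What's happening: take characters alternately from the front and the back (1st, last, 2nd, 2nd-last, ...), then move the first 3 characters to the end (rotate left by 3).
"hndpuvsahuuds" → "hsnddupuuhvas" → "ddupuuhvashsn".

ddupuuhvashsn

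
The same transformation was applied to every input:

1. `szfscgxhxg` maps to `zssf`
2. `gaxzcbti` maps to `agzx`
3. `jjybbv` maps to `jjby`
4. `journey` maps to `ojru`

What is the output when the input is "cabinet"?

The pattern: swap each adjacent pair of characters (1↔2, 3↔4, ...), then keep only the first 4 characters.
So "cabinet" becomes "acib".
(Check on "szfscgxhxg": → "zssfgchxgx" → "zssf" ✓)

acib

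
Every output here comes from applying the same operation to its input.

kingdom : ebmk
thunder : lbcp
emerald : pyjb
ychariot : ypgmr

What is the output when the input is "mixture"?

What's happening: delete the first 3 characters, then shift every letter 2 places backward in the alphabet (wrapping around).
Starting from "mixture": after the first operation, "ture"; after the second, "rspc".

rspc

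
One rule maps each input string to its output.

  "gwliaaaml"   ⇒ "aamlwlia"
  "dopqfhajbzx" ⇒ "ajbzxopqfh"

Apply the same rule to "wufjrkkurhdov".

The transformation: delete the first character, then swap the front and back halves of the string.
On "wufjrkkurhdov": the first step gives "ufjrkkurhdov", and the second then gives "urhdovufjrkk".
(Check on "dopqfhajbzx": → "opqfhajbzx" → "ajbzxopqfh" ✓)

urhdovufjrkk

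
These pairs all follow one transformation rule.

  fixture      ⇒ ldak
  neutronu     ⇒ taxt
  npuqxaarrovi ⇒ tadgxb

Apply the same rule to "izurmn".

Rule — shift every letter 6 places forward in the alphabet (wrapping around), then keep every other character starting from the first (positions 1st, 3rd, 5th, ...).
Applying both steps to "izurmn": "ofaxst", then "oas".
(Check on "npuqxaarrovi": → "tvawdggxxubo" → "tadgxb" ✓)

oas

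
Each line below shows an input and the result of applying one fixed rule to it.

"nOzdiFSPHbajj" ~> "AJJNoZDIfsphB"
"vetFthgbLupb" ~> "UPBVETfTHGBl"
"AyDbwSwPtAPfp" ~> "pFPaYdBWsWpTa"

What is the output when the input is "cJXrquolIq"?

LiQCjxRQUO

What's happening: move the last 3 characters to the front (rotate right by 3), then flip the case of every letter.
Applying both steps to "cJXrquolIq": "lIqcJXrquo", then "LiQCjxRQUO".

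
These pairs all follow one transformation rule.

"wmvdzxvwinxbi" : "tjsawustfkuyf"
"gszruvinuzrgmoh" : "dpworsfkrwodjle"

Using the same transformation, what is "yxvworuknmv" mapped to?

vustlorhkjs

What's happening: shift every letter 3 places backward in the alphabet (wrapping around).
On "yxvworuknmv" that produces "vustlorhkjs".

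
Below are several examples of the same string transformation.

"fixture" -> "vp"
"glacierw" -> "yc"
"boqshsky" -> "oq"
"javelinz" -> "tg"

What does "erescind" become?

The pattern: keep one character in every 3, starting at position 3 (positions 3rd, 6th, 9th, ...), then shift every letter 2 places backward in the alphabet (wrapping around).
For "erescind", step one produces "ei"; step two turns that into "cg".

cg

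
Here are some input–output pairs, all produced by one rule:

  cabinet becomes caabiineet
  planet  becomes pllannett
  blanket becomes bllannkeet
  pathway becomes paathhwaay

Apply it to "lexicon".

The rule is to repeat every character 3 times, then keep every other character starting from the second (positions 2nd, 4th, 6th, ...).
Starting from "lexicon": after the first operation, "llleeexxxiiicccooonnn"; after the second, "leexiicoon".

leexiicoon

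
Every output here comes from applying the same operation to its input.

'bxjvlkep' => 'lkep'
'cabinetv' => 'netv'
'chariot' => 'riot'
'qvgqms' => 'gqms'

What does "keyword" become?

In each case the input is transformed by: keep only the last 4 characters.
"keyword" → "word".

word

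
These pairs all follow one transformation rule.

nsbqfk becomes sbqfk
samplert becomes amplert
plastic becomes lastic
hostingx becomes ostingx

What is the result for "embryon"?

The rule is to delete the first character.
Doing the same to "embryon": "mbryon".

mbryon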